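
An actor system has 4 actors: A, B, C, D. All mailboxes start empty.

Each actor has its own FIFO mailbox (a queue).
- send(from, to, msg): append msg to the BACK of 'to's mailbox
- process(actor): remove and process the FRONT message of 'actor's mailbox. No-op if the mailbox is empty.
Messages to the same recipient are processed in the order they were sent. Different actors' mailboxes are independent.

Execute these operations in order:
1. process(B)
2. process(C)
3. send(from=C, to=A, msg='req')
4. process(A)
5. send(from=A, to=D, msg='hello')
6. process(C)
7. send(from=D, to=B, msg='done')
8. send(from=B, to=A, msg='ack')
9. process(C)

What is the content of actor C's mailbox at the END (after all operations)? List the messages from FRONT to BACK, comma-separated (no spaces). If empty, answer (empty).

After 1 (process(B)): A:[] B:[] C:[] D:[]
After 2 (process(C)): A:[] B:[] C:[] D:[]
After 3 (send(from=C, to=A, msg='req')): A:[req] B:[] C:[] D:[]
After 4 (process(A)): A:[] B:[] C:[] D:[]
After 5 (send(from=A, to=D, msg='hello')): A:[] B:[] C:[] D:[hello]
After 6 (process(C)): A:[] B:[] C:[] D:[hello]
After 7 (send(from=D, to=B, msg='done')): A:[] B:[done] C:[] D:[hello]
After 8 (send(from=B, to=A, msg='ack')): A:[ack] B:[done] C:[] D:[hello]
After 9 (process(C)): A:[ack] B:[done] C:[] D:[hello]

Answer: (empty)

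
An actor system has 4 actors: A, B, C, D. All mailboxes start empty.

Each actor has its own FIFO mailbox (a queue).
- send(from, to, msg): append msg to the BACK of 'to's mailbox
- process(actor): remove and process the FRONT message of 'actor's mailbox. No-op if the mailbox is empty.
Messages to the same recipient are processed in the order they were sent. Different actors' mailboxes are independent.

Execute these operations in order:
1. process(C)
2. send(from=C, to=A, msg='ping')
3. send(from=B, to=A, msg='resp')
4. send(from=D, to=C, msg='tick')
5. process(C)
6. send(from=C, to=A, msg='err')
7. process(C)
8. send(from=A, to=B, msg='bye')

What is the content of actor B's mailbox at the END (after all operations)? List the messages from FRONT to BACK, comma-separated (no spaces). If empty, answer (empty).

Answer: bye

Derivation:
After 1 (process(C)): A:[] B:[] C:[] D:[]
After 2 (send(from=C, to=A, msg='ping')): A:[ping] B:[] C:[] D:[]
After 3 (send(from=B, to=A, msg='resp')): A:[ping,resp] B:[] C:[] D:[]
After 4 (send(from=D, to=C, msg='tick')): A:[ping,resp] B:[] C:[tick] D:[]
After 5 (process(C)): A:[ping,resp] B:[] C:[] D:[]
After 6 (send(from=C, to=A, msg='err')): A:[ping,resp,err] B:[] C:[] D:[]
After 7 (process(C)): A:[ping,resp,err] B:[] C:[] D:[]
After 8 (send(from=A, to=B, msg='bye')): A:[ping,resp,err] B:[bye] C:[] D:[]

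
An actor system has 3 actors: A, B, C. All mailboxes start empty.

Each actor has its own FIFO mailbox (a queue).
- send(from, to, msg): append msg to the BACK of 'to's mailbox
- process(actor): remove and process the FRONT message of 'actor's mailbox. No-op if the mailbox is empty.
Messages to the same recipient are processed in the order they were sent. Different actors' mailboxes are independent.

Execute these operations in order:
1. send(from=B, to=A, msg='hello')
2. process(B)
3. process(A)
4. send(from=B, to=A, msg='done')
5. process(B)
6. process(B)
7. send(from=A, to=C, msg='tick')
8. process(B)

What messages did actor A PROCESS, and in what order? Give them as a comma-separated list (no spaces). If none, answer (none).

After 1 (send(from=B, to=A, msg='hello')): A:[hello] B:[] C:[]
After 2 (process(B)): A:[hello] B:[] C:[]
After 3 (process(A)): A:[] B:[] C:[]
After 4 (send(from=B, to=A, msg='done')): A:[done] B:[] C:[]
After 5 (process(B)): A:[done] B:[] C:[]
After 6 (process(B)): A:[done] B:[] C:[]
After 7 (send(from=A, to=C, msg='tick')): A:[done] B:[] C:[tick]
After 8 (process(B)): A:[done] B:[] C:[tick]

Answer: hello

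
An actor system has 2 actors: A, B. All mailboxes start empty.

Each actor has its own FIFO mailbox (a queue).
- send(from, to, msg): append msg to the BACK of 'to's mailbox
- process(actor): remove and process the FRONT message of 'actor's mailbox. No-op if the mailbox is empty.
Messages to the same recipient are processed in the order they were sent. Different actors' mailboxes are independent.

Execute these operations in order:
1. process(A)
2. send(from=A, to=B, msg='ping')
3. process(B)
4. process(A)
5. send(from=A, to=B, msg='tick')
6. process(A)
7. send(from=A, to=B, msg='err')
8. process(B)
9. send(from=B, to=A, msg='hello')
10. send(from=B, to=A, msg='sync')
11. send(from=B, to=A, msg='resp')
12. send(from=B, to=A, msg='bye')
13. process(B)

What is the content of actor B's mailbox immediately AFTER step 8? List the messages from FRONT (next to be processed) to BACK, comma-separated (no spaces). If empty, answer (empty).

After 1 (process(A)): A:[] B:[]
After 2 (send(from=A, to=B, msg='ping')): A:[] B:[ping]
After 3 (process(B)): A:[] B:[]
After 4 (process(A)): A:[] B:[]
After 5 (send(from=A, to=B, msg='tick')): A:[] B:[tick]
After 6 (process(A)): A:[] B:[tick]
After 7 (send(from=A, to=B, msg='err')): A:[] B:[tick,err]
After 8 (process(B)): A:[] B:[err]

err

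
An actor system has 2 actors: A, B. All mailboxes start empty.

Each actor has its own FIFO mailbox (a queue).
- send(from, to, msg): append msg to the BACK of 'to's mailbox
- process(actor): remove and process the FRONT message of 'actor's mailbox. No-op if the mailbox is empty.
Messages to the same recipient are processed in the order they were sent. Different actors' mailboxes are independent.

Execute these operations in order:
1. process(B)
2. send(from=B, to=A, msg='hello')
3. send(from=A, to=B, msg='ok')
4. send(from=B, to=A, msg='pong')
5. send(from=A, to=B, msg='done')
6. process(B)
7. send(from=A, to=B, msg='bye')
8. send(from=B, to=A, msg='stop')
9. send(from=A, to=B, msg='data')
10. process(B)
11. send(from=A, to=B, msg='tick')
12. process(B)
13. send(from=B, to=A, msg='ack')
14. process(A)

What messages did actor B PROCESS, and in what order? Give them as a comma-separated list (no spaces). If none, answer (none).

After 1 (process(B)): A:[] B:[]
After 2 (send(from=B, to=A, msg='hello')): A:[hello] B:[]
After 3 (send(from=A, to=B, msg='ok')): A:[hello] B:[ok]
After 4 (send(from=B, to=A, msg='pong')): A:[hello,pong] B:[ok]
After 5 (send(from=A, to=B, msg='done')): A:[hello,pong] B:[ok,done]
After 6 (process(B)): A:[hello,pong] B:[done]
After 7 (send(from=A, to=B, msg='bye')): A:[hello,pong] B:[done,bye]
After 8 (send(from=B, to=A, msg='stop')): A:[hello,pong,stop] B:[done,bye]
After 9 (send(from=A, to=B, msg='data')): A:[hello,pong,stop] B:[done,bye,data]
After 10 (process(B)): A:[hello,pong,stop] B:[bye,data]
After 11 (send(from=A, to=B, msg='tick')): A:[hello,pong,stop] B:[bye,data,tick]
After 12 (process(B)): A:[hello,pong,stop] B:[data,tick]
After 13 (send(from=B, to=A, msg='ack')): A:[hello,pong,stop,ack] B:[data,tick]
After 14 (process(A)): A:[pong,stop,ack] B:[data,tick]

Answer: ok,done,bye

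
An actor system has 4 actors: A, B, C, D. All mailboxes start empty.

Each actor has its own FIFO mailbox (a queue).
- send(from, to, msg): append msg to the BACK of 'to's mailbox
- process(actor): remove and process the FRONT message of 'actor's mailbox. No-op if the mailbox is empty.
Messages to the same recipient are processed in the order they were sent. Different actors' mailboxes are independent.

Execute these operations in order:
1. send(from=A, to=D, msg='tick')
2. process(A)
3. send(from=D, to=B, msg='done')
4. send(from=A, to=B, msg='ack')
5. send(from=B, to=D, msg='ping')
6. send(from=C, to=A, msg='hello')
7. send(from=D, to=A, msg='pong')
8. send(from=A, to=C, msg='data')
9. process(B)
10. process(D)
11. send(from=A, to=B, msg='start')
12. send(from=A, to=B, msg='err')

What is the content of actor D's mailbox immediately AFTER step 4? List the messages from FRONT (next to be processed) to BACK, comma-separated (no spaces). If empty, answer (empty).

After 1 (send(from=A, to=D, msg='tick')): A:[] B:[] C:[] D:[tick]
After 2 (process(A)): A:[] B:[] C:[] D:[tick]
After 3 (send(from=D, to=B, msg='done')): A:[] B:[done] C:[] D:[tick]
After 4 (send(from=A, to=B, msg='ack')): A:[] B:[done,ack] C:[] D:[tick]

tick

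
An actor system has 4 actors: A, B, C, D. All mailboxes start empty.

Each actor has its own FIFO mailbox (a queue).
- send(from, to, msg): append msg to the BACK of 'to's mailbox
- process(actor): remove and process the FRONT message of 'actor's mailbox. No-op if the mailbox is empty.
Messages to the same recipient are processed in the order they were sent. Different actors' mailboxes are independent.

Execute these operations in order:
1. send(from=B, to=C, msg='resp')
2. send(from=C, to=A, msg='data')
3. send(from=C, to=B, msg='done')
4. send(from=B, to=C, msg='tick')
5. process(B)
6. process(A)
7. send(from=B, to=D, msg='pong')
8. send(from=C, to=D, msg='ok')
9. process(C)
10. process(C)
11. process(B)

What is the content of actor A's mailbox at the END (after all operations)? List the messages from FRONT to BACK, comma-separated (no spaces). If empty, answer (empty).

After 1 (send(from=B, to=C, msg='resp')): A:[] B:[] C:[resp] D:[]
After 2 (send(from=C, to=A, msg='data')): A:[data] B:[] C:[resp] D:[]
After 3 (send(from=C, to=B, msg='done')): A:[data] B:[done] C:[resp] D:[]
After 4 (send(from=B, to=C, msg='tick')): A:[data] B:[done] C:[resp,tick] D:[]
After 5 (process(B)): A:[data] B:[] C:[resp,tick] D:[]
After 6 (process(A)): A:[] B:[] C:[resp,tick] D:[]
After 7 (send(from=B, to=D, msg='pong')): A:[] B:[] C:[resp,tick] D:[pong]
After 8 (send(from=C, to=D, msg='ok')): A:[] B:[] C:[resp,tick] D:[pong,ok]
After 9 (process(C)): A:[] B:[] C:[tick] D:[pong,ok]
After 10 (process(C)): A:[] B:[] C:[] D:[pong,ok]
After 11 (process(B)): A:[] B:[] C:[] D:[pong,ok]

Answer: (empty)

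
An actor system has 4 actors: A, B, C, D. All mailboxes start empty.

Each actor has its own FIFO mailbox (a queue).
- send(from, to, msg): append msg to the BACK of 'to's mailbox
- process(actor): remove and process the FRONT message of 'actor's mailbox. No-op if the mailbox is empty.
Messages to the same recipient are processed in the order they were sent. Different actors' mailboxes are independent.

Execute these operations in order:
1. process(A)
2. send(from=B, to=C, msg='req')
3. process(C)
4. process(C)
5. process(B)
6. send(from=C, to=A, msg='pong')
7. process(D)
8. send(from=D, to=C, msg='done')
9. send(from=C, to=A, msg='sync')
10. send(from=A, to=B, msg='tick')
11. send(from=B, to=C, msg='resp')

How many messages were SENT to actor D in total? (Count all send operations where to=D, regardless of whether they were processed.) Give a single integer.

After 1 (process(A)): A:[] B:[] C:[] D:[]
After 2 (send(from=B, to=C, msg='req')): A:[] B:[] C:[req] D:[]
After 3 (process(C)): A:[] B:[] C:[] D:[]
After 4 (process(C)): A:[] B:[] C:[] D:[]
After 5 (process(B)): A:[] B:[] C:[] D:[]
After 6 (send(from=C, to=A, msg='pong')): A:[pong] B:[] C:[] D:[]
After 7 (process(D)): A:[pong] B:[] C:[] D:[]
After 8 (send(from=D, to=C, msg='done')): A:[pong] B:[] C:[done] D:[]
After 9 (send(from=C, to=A, msg='sync')): A:[pong,sync] B:[] C:[done] D:[]
After 10 (send(from=A, to=B, msg='tick')): A:[pong,sync] B:[tick] C:[done] D:[]
After 11 (send(from=B, to=C, msg='resp')): A:[pong,sync] B:[tick] C:[done,resp] D:[]

Answer: 0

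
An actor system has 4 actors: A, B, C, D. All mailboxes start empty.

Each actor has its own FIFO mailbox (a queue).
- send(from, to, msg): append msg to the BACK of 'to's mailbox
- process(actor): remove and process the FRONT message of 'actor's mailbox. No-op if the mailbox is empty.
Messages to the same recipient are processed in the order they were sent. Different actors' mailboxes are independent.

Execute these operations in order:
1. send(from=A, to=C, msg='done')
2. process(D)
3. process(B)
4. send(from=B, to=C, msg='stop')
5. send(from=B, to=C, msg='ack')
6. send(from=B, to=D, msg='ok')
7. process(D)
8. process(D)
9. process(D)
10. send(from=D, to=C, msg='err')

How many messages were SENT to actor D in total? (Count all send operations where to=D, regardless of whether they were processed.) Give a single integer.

Answer: 1

Derivation:
After 1 (send(from=A, to=C, msg='done')): A:[] B:[] C:[done] D:[]
After 2 (process(D)): A:[] B:[] C:[done] D:[]
After 3 (process(B)): A:[] B:[] C:[done] D:[]
After 4 (send(from=B, to=C, msg='stop')): A:[] B:[] C:[done,stop] D:[]
After 5 (send(from=B, to=C, msg='ack')): A:[] B:[] C:[done,stop,ack] D:[]
After 6 (send(from=B, to=D, msg='ok')): A:[] B:[] C:[done,stop,ack] D:[ok]
After 7 (process(D)): A:[] B:[] C:[done,stop,ack] D:[]
After 8 (process(D)): A:[] B:[] C:[done,stop,ack] D:[]
After 9 (process(D)): A:[] B:[] C:[done,stop,ack] D:[]
After 10 (send(from=D, to=C, msg='err')): A:[] B:[] C:[done,stop,ack,err] D:[]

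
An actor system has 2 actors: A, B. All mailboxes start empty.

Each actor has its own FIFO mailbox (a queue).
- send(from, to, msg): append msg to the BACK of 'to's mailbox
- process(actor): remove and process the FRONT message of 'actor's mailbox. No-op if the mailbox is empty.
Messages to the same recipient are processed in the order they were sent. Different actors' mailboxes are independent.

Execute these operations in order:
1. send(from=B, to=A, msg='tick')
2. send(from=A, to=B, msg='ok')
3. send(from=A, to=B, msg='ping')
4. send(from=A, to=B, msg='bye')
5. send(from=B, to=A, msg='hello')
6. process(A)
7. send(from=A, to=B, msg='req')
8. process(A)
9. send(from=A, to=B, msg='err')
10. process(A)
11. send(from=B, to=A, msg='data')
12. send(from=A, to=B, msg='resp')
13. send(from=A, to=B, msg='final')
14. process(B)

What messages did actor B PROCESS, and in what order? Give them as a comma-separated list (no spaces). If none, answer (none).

After 1 (send(from=B, to=A, msg='tick')): A:[tick] B:[]
After 2 (send(from=A, to=B, msg='ok')): A:[tick] B:[ok]
After 3 (send(from=A, to=B, msg='ping')): A:[tick] B:[ok,ping]
After 4 (send(from=A, to=B, msg='bye')): A:[tick] B:[ok,ping,bye]
After 5 (send(from=B, to=A, msg='hello')): A:[tick,hello] B:[ok,ping,bye]
After 6 (process(A)): A:[hello] B:[ok,ping,bye]
After 7 (send(from=A, to=B, msg='req')): A:[hello] B:[ok,ping,bye,req]
After 8 (process(A)): A:[] B:[ok,ping,bye,req]
After 9 (send(from=A, to=B, msg='err')): A:[] B:[ok,ping,bye,req,err]
After 10 (process(A)): A:[] B:[ok,ping,bye,req,err]
After 11 (send(from=B, to=A, msg='data')): A:[data] B:[ok,ping,bye,req,err]
After 12 (send(from=A, to=B, msg='resp')): A:[data] B:[ok,ping,bye,req,err,resp]
After 13 (send(from=A, to=B, msg='final')): A:[data] B:[ok,ping,bye,req,err,resp,final]
After 14 (process(B)): A:[data] B:[ping,bye,req,err,resp,final]

Answer: ok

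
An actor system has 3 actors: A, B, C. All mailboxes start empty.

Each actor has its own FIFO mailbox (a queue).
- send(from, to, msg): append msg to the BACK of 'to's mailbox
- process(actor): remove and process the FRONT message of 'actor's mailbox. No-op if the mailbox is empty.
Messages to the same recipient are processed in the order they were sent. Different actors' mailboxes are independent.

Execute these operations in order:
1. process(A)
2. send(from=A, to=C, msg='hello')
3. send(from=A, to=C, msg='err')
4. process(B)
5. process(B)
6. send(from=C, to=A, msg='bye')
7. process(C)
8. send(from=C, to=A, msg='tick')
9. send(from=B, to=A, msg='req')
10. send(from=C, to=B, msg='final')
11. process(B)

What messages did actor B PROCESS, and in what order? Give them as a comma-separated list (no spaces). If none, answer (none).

Answer: final

Derivation:
After 1 (process(A)): A:[] B:[] C:[]
After 2 (send(from=A, to=C, msg='hello')): A:[] B:[] C:[hello]
After 3 (send(from=A, to=C, msg='err')): A:[] B:[] C:[hello,err]
After 4 (process(B)): A:[] B:[] C:[hello,err]
After 5 (process(B)): A:[] B:[] C:[hello,err]
After 6 (send(from=C, to=A, msg='bye')): A:[bye] B:[] C:[hello,err]
After 7 (process(C)): A:[bye] B:[] C:[err]
After 8 (send(from=C, to=A, msg='tick')): A:[bye,tick] B:[] C:[err]
After 9 (send(from=B, to=A, msg='req')): A:[bye,tick,req] B:[] C:[err]
After 10 (send(from=C, to=B, msg='final')): A:[bye,tick,req] B:[final] C:[err]
After 11 (process(B)): A:[bye,tick,req] B:[] C:[err]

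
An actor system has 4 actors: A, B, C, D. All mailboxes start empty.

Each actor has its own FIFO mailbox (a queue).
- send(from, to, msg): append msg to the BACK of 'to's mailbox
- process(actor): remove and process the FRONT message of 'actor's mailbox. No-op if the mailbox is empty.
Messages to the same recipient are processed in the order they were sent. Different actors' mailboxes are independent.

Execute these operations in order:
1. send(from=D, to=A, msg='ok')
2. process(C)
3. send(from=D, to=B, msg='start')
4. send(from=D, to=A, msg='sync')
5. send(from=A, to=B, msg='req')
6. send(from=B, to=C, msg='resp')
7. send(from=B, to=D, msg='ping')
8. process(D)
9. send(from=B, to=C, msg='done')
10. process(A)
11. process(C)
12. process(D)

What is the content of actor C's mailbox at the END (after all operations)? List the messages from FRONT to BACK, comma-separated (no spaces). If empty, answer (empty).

Answer: done

Derivation:
After 1 (send(from=D, to=A, msg='ok')): A:[ok] B:[] C:[] D:[]
After 2 (process(C)): A:[ok] B:[] C:[] D:[]
After 3 (send(from=D, to=B, msg='start')): A:[ok] B:[start] C:[] D:[]
After 4 (send(from=D, to=A, msg='sync')): A:[ok,sync] B:[start] C:[] D:[]
After 5 (send(from=A, to=B, msg='req')): A:[ok,sync] B:[start,req] C:[] D:[]
After 6 (send(from=B, to=C, msg='resp')): A:[ok,sync] B:[start,req] C:[resp] D:[]
After 7 (send(from=B, to=D, msg='ping')): A:[ok,sync] B:[start,req] C:[resp] D:[ping]
After 8 (process(D)): A:[ok,sync] B:[start,req] C:[resp] D:[]
After 9 (send(from=B, to=C, msg='done')): A:[ok,sync] B:[start,req] C:[resp,done] D:[]
After 10 (process(A)): A:[sync] B:[start,req] C:[resp,done] D:[]
After 11 (process(C)): A:[sync] B:[start,req] C:[done] D:[]
After 12 (process(D)): A:[sync] B:[start,req] C:[done] D:[]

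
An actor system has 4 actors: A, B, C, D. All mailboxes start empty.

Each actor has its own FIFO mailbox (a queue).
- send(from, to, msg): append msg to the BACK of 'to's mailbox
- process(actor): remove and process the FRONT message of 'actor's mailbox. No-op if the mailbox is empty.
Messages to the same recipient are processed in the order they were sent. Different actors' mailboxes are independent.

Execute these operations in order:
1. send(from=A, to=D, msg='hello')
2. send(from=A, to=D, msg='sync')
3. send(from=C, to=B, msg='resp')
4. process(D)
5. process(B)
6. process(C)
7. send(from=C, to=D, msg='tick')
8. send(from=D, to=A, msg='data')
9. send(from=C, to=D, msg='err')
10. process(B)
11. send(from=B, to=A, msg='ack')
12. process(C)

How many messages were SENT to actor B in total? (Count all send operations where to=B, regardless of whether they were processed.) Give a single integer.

After 1 (send(from=A, to=D, msg='hello')): A:[] B:[] C:[] D:[hello]
After 2 (send(from=A, to=D, msg='sync')): A:[] B:[] C:[] D:[hello,sync]
After 3 (send(from=C, to=B, msg='resp')): A:[] B:[resp] C:[] D:[hello,sync]
After 4 (process(D)): A:[] B:[resp] C:[] D:[sync]
After 5 (process(B)): A:[] B:[] C:[] D:[sync]
After 6 (process(C)): A:[] B:[] C:[] D:[sync]
After 7 (send(from=C, to=D, msg='tick')): A:[] B:[] C:[] D:[sync,tick]
After 8 (send(from=D, to=A, msg='data')): A:[data] B:[] C:[] D:[sync,tick]
After 9 (send(from=C, to=D, msg='err')): A:[data] B:[] C:[] D:[sync,tick,err]
After 10 (process(B)): A:[data] B:[] C:[] D:[sync,tick,err]
After 11 (send(from=B, to=A, msg='ack')): A:[data,ack] B:[] C:[] D:[sync,tick,err]
After 12 (process(C)): A:[data,ack] B:[] C:[] D:[sync,tick,err]

Answer: 1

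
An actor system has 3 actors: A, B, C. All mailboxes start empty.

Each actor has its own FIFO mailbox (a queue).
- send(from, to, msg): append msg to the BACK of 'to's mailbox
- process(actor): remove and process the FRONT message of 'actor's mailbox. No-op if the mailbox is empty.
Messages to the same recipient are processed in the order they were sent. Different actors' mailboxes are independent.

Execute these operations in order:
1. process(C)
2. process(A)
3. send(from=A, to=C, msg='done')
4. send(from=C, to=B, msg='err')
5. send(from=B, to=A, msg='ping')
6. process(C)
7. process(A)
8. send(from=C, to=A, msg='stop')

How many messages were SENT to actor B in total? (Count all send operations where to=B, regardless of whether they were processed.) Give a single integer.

After 1 (process(C)): A:[] B:[] C:[]
After 2 (process(A)): A:[] B:[] C:[]
After 3 (send(from=A, to=C, msg='done')): A:[] B:[] C:[done]
After 4 (send(from=C, to=B, msg='err')): A:[] B:[err] C:[done]
After 5 (send(from=B, to=A, msg='ping')): A:[ping] B:[err] C:[done]
After 6 (process(C)): A:[ping] B:[err] C:[]
After 7 (process(A)): A:[] B:[err] C:[]
After 8 (send(from=C, to=A, msg='stop')): A:[stop] B:[err] C:[]

Answer: 1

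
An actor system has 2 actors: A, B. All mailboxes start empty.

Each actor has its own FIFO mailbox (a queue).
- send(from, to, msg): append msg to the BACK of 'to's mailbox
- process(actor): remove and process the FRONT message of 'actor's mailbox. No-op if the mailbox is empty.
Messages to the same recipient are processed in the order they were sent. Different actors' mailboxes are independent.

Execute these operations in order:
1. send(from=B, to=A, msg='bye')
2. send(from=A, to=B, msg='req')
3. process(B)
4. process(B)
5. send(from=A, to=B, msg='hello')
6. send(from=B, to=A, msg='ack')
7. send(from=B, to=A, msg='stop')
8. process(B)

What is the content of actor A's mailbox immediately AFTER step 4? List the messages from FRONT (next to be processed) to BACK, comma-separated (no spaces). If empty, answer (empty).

After 1 (send(from=B, to=A, msg='bye')): A:[bye] B:[]
After 2 (send(from=A, to=B, msg='req')): A:[bye] B:[req]
After 3 (process(B)): A:[bye] B:[]
After 4 (process(B)): A:[bye] B:[]

bye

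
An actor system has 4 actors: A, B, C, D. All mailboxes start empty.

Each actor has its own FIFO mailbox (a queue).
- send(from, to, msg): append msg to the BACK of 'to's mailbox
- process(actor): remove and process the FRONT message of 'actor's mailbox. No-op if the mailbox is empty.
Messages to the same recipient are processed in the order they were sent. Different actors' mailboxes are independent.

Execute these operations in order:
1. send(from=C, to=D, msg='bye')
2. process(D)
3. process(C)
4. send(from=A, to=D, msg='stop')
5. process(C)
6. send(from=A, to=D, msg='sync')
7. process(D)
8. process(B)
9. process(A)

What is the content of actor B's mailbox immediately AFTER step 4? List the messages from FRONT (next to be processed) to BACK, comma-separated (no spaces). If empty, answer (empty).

After 1 (send(from=C, to=D, msg='bye')): A:[] B:[] C:[] D:[bye]
After 2 (process(D)): A:[] B:[] C:[] D:[]
After 3 (process(C)): A:[] B:[] C:[] D:[]
After 4 (send(from=A, to=D, msg='stop')): A:[] B:[] C:[] D:[stop]

(empty)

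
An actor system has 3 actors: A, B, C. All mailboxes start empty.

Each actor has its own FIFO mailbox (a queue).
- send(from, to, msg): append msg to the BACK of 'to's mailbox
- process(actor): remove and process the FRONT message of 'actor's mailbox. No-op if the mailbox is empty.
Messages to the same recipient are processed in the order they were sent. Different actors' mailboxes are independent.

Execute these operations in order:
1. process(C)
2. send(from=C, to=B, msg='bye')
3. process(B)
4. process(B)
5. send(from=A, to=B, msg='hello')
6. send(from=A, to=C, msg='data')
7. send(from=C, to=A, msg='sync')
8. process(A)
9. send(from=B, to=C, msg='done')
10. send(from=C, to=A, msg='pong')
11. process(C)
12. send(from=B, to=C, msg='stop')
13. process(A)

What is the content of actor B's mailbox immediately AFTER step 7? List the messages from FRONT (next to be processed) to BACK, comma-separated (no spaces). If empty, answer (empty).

After 1 (process(C)): A:[] B:[] C:[]
After 2 (send(from=C, to=B, msg='bye')): A:[] B:[bye] C:[]
After 3 (process(B)): A:[] B:[] C:[]
After 4 (process(B)): A:[] B:[] C:[]
After 5 (send(from=A, to=B, msg='hello')): A:[] B:[hello] C:[]
After 6 (send(from=A, to=C, msg='data')): A:[] B:[hello] C:[data]
After 7 (send(from=C, to=A, msg='sync')): A:[sync] B:[hello] C:[data]

hello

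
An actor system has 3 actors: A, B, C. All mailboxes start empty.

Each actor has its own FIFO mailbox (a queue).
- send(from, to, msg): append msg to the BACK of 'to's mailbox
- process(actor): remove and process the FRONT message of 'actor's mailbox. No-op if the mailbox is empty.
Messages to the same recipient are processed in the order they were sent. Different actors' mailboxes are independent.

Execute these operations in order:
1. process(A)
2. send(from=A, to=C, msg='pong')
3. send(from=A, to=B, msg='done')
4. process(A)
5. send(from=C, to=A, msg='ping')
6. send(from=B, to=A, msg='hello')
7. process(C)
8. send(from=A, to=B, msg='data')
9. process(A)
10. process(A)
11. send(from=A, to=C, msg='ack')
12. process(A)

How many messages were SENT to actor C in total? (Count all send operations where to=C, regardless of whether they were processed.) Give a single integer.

Answer: 2

Derivation:
After 1 (process(A)): A:[] B:[] C:[]
After 2 (send(from=A, to=C, msg='pong')): A:[] B:[] C:[pong]
After 3 (send(from=A, to=B, msg='done')): A:[] B:[done] C:[pong]
After 4 (process(A)): A:[] B:[done] C:[pong]
After 5 (send(from=C, to=A, msg='ping')): A:[ping] B:[done] C:[pong]
After 6 (send(from=B, to=A, msg='hello')): A:[ping,hello] B:[done] C:[pong]
After 7 (process(C)): A:[ping,hello] B:[done] C:[]
After 8 (send(from=A, to=B, msg='data')): A:[ping,hello] B:[done,data] C:[]
After 9 (process(A)): A:[hello] B:[done,data] C:[]
After 10 (process(A)): A:[] B:[done,data] C:[]
After 11 (send(from=A, to=C, msg='ack')): A:[] B:[done,data] C:[ack]
After 12 (process(A)): A:[] B:[done,data] C:[ack]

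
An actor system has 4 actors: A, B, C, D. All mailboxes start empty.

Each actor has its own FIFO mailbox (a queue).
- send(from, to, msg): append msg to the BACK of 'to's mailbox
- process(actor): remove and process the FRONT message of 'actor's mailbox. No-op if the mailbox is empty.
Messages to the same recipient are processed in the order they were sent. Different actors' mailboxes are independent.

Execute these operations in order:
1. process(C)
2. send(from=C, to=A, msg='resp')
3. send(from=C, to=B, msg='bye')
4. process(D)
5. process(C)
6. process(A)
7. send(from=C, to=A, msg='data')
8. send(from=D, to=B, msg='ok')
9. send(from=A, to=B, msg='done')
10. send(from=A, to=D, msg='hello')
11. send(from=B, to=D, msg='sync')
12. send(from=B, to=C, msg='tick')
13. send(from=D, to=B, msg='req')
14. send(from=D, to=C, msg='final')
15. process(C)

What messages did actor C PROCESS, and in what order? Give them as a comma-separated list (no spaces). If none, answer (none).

After 1 (process(C)): A:[] B:[] C:[] D:[]
After 2 (send(from=C, to=A, msg='resp')): A:[resp] B:[] C:[] D:[]
After 3 (send(from=C, to=B, msg='bye')): A:[resp] B:[bye] C:[] D:[]
After 4 (process(D)): A:[resp] B:[bye] C:[] D:[]
After 5 (process(C)): A:[resp] B:[bye] C:[] D:[]
After 6 (process(A)): A:[] B:[bye] C:[] D:[]
After 7 (send(from=C, to=A, msg='data')): A:[data] B:[bye] C:[] D:[]
After 8 (send(from=D, to=B, msg='ok')): A:[data] B:[bye,ok] C:[] D:[]
After 9 (send(from=A, to=B, msg='done')): A:[data] B:[bye,ok,done] C:[] D:[]
After 10 (send(from=A, to=D, msg='hello')): A:[data] B:[bye,ok,done] C:[] D:[hello]
After 11 (send(from=B, to=D, msg='sync')): A:[data] B:[bye,ok,done] C:[] D:[hello,sync]
After 12 (send(from=B, to=C, msg='tick')): A:[data] B:[bye,ok,done] C:[tick] D:[hello,sync]
After 13 (send(from=D, to=B, msg='req')): A:[data] B:[bye,ok,done,req] C:[tick] D:[hello,sync]
After 14 (send(from=D, to=C, msg='final')): A:[data] B:[bye,ok,done,req] C:[tick,final] D:[hello,sync]
After 15 (process(C)): A:[data] B:[bye,ok,done,req] C:[final] D:[hello,sync]

Answer: tick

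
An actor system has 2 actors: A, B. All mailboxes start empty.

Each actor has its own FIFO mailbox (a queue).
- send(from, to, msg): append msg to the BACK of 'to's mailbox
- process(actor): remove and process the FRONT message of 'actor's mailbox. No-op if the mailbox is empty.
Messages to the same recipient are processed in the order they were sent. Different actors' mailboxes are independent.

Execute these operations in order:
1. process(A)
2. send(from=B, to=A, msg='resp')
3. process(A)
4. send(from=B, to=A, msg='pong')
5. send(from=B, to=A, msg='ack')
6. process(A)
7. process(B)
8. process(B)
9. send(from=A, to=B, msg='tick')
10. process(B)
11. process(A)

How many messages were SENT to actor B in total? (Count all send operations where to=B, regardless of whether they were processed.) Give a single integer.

Answer: 1

Derivation:
After 1 (process(A)): A:[] B:[]
After 2 (send(from=B, to=A, msg='resp')): A:[resp] B:[]
After 3 (process(A)): A:[] B:[]
After 4 (send(from=B, to=A, msg='pong')): A:[pong] B:[]
After 5 (send(from=B, to=A, msg='ack')): A:[pong,ack] B:[]
After 6 (process(A)): A:[ack] B:[]
After 7 (process(B)): A:[ack] B:[]
After 8 (process(B)): A:[ack] B:[]
After 9 (send(from=A, to=B, msg='tick')): A:[ack] B:[tick]
After 10 (process(B)): A:[ack] B:[]
After 11 (process(A)): A:[] B:[]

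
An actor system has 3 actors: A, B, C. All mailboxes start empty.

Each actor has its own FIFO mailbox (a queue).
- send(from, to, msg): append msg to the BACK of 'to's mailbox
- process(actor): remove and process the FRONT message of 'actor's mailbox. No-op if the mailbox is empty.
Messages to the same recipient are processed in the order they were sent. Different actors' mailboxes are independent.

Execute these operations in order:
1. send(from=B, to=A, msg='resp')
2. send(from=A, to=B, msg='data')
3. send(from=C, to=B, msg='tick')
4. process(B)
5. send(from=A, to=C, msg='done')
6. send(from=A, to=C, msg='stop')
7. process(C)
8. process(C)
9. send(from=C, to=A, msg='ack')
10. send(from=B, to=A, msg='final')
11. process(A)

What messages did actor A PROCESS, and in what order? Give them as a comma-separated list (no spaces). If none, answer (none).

After 1 (send(from=B, to=A, msg='resp')): A:[resp] B:[] C:[]
After 2 (send(from=A, to=B, msg='data')): A:[resp] B:[data] C:[]
After 3 (send(from=C, to=B, msg='tick')): A:[resp] B:[data,tick] C:[]
After 4 (process(B)): A:[resp] B:[tick] C:[]
After 5 (send(from=A, to=C, msg='done')): A:[resp] B:[tick] C:[done]
After 6 (send(from=A, to=C, msg='stop')): A:[resp] B:[tick] C:[done,stop]
After 7 (process(C)): A:[resp] B:[tick] C:[stop]
After 8 (process(C)): A:[resp] B:[tick] C:[]
After 9 (send(from=C, to=A, msg='ack')): A:[resp,ack] B:[tick] C:[]
After 10 (send(from=B, to=A, msg='final')): A:[resp,ack,final] B:[tick] C:[]
After 11 (process(A)): A:[ack,final] B:[tick] C:[]

Answer: resp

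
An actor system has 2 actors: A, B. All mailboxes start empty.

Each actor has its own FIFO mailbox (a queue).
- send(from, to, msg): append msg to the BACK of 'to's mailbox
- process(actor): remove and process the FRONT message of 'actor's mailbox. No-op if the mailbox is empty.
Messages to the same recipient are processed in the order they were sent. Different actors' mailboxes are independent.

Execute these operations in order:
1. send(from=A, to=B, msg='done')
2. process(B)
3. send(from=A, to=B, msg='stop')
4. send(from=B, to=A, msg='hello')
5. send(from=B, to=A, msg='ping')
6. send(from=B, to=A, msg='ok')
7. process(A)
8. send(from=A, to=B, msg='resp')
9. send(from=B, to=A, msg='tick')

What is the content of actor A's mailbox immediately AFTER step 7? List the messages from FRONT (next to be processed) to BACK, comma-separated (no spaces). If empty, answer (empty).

After 1 (send(from=A, to=B, msg='done')): A:[] B:[done]
After 2 (process(B)): A:[] B:[]
After 3 (send(from=A, to=B, msg='stop')): A:[] B:[stop]
After 4 (send(from=B, to=A, msg='hello')): A:[hello] B:[stop]
After 5 (send(from=B, to=A, msg='ping')): A:[hello,ping] B:[stop]
After 6 (send(from=B, to=A, msg='ok')): A:[hello,ping,ok] B:[stop]
After 7 (process(A)): A:[ping,ok] B:[stop]

ping,ok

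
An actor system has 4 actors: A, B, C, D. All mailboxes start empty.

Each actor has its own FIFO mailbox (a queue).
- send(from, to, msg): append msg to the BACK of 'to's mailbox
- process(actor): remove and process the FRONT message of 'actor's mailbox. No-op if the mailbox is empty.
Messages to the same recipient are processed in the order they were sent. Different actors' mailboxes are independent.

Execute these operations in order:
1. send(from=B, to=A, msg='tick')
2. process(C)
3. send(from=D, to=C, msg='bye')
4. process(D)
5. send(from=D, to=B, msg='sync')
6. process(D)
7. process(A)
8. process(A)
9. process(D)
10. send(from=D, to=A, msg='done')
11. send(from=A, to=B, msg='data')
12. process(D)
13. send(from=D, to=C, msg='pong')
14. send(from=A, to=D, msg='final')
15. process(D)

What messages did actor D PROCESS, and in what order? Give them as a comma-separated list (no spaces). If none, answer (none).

After 1 (send(from=B, to=A, msg='tick')): A:[tick] B:[] C:[] D:[]
After 2 (process(C)): A:[tick] B:[] C:[] D:[]
After 3 (send(from=D, to=C, msg='bye')): A:[tick] B:[] C:[bye] D:[]
After 4 (process(D)): A:[tick] B:[] C:[bye] D:[]
After 5 (send(from=D, to=B, msg='sync')): A:[tick] B:[sync] C:[bye] D:[]
After 6 (process(D)): A:[tick] B:[sync] C:[bye] D:[]
After 7 (process(A)): A:[] B:[sync] C:[bye] D:[]
After 8 (process(A)): A:[] B:[sync] C:[bye] D:[]
After 9 (process(D)): A:[] B:[sync] C:[bye] D:[]
After 10 (send(from=D, to=A, msg='done')): A:[done] B:[sync] C:[bye] D:[]
After 11 (send(from=A, to=B, msg='data')): A:[done] B:[sync,data] C:[bye] D:[]
After 12 (process(D)): A:[done] B:[sync,data] C:[bye] D:[]
After 13 (send(from=D, to=C, msg='pong')): A:[done] B:[sync,data] C:[bye,pong] D:[]
After 14 (send(from=A, to=D, msg='final')): A:[done] B:[sync,data] C:[bye,pong] D:[final]
After 15 (process(D)): A:[done] B:[sync,data] C:[bye,pong] D:[]

Answer: final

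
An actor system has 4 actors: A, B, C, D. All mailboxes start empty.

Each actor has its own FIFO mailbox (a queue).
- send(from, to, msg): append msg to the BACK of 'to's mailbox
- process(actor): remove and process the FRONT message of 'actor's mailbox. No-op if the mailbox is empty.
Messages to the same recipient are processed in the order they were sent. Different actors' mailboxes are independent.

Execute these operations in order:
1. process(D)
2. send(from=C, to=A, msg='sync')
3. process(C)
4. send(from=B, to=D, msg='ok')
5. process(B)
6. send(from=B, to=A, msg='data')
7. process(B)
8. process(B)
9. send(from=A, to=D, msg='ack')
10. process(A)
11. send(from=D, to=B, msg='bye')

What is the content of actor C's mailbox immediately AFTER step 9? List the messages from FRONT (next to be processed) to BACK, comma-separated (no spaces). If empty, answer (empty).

After 1 (process(D)): A:[] B:[] C:[] D:[]
After 2 (send(from=C, to=A, msg='sync')): A:[sync] B:[] C:[] D:[]
After 3 (process(C)): A:[sync] B:[] C:[] D:[]
After 4 (send(from=B, to=D, msg='ok')): A:[sync] B:[] C:[] D:[ok]
After 5 (process(B)): A:[sync] B:[] C:[] D:[ok]
After 6 (send(from=B, to=A, msg='data')): A:[sync,data] B:[] C:[] D:[ok]
After 7 (process(B)): A:[sync,data] B:[] C:[] D:[ok]
After 8 (process(B)): A:[sync,data] B:[] C:[] D:[ok]
After 9 (send(from=A, to=D, msg='ack')): A:[sync,data] B:[] C:[] D:[ok,ack]

(empty)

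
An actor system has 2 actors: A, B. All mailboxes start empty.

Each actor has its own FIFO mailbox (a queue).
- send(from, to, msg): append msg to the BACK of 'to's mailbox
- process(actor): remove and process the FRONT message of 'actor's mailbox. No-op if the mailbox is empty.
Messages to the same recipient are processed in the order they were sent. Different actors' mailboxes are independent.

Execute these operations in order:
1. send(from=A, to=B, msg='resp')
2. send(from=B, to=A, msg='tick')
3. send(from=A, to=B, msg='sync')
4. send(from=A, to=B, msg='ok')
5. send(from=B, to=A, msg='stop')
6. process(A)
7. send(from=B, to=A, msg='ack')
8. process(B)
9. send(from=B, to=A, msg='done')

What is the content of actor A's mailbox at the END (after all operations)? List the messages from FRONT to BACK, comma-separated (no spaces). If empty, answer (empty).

After 1 (send(from=A, to=B, msg='resp')): A:[] B:[resp]
After 2 (send(from=B, to=A, msg='tick')): A:[tick] B:[resp]
After 3 (send(from=A, to=B, msg='sync')): A:[tick] B:[resp,sync]
After 4 (send(from=A, to=B, msg='ok')): A:[tick] B:[resp,sync,ok]
After 5 (send(from=B, to=A, msg='stop')): A:[tick,stop] B:[resp,sync,ok]
After 6 (process(A)): A:[stop] B:[resp,sync,ok]
After 7 (send(from=B, to=A, msg='ack')): A:[stop,ack] B:[resp,sync,ok]
After 8 (process(B)): A:[stop,ack] B:[sync,ok]
After 9 (send(from=B, to=A, msg='done')): A:[stop,ack,done] B:[sync,ok]

Answer: stop,ack,done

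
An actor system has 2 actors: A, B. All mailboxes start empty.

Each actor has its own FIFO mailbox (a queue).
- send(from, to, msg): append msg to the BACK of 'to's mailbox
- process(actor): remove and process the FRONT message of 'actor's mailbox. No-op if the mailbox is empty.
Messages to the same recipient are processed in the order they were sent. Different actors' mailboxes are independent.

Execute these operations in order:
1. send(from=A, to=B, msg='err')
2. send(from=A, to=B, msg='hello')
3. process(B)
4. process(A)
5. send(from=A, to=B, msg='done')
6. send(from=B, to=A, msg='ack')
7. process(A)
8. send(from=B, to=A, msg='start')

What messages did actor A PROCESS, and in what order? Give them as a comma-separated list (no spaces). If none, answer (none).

After 1 (send(from=A, to=B, msg='err')): A:[] B:[err]
After 2 (send(from=A, to=B, msg='hello')): A:[] B:[err,hello]
After 3 (process(B)): A:[] B:[hello]
After 4 (process(A)): A:[] B:[hello]
After 5 (send(from=A, to=B, msg='done')): A:[] B:[hello,done]
After 6 (send(from=B, to=A, msg='ack')): A:[ack] B:[hello,done]
After 7 (process(A)): A:[] B:[hello,done]
After 8 (send(from=B, to=A, msg='start')): A:[start] B:[hello,done]

Answer: ack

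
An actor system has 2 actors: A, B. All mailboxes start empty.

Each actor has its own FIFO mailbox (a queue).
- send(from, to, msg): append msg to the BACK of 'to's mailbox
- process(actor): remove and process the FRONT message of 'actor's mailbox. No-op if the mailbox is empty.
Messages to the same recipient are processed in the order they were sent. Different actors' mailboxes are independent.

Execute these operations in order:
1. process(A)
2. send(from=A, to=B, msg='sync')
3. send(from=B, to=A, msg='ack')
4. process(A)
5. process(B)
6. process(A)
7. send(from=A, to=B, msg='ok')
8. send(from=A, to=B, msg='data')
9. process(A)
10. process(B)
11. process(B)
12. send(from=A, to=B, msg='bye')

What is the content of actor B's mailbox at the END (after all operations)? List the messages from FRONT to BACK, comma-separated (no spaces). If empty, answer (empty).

Answer: bye

Derivation:
After 1 (process(A)): A:[] B:[]
After 2 (send(from=A, to=B, msg='sync')): A:[] B:[sync]
After 3 (send(from=B, to=A, msg='ack')): A:[ack] B:[sync]
After 4 (process(A)): A:[] B:[sync]
After 5 (process(B)): A:[] B:[]
After 6 (process(A)): A:[] B:[]
After 7 (send(from=A, to=B, msg='ok')): A:[] B:[ok]
After 8 (send(from=A, to=B, msg='data')): A:[] B:[ok,data]
After 9 (process(A)): A:[] B:[ok,data]
After 10 (process(B)): A:[] B:[data]
After 11 (process(B)): A:[] B:[]
After 12 (send(from=A, to=B, msg='bye')): A:[] B:[bye]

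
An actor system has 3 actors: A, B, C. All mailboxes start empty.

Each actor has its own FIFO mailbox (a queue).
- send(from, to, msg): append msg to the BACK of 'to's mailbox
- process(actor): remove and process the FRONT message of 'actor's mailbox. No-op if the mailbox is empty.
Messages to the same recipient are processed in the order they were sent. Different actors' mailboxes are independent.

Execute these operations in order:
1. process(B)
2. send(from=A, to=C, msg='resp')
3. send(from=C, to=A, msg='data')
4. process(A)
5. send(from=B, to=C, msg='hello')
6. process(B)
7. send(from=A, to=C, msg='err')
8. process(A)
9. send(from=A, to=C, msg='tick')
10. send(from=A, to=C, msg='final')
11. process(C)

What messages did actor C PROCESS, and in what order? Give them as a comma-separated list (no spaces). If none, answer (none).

After 1 (process(B)): A:[] B:[] C:[]
After 2 (send(from=A, to=C, msg='resp')): A:[] B:[] C:[resp]
After 3 (send(from=C, to=A, msg='data')): A:[data] B:[] C:[resp]
After 4 (process(A)): A:[] B:[] C:[resp]
After 5 (send(from=B, to=C, msg='hello')): A:[] B:[] C:[resp,hello]
After 6 (process(B)): A:[] B:[] C:[resp,hello]
After 7 (send(from=A, to=C, msg='err')): A:[] B:[] C:[resp,hello,err]
After 8 (process(A)): A:[] B:[] C:[resp,hello,err]
After 9 (send(from=A, to=C, msg='tick')): A:[] B:[] C:[resp,hello,err,tick]
After 10 (send(from=A, to=C, msg='final')): A:[] B:[] C:[resp,hello,err,tick,final]
After 11 (process(C)): A:[] B:[] C:[hello,err,tick,final]

Answer: resp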